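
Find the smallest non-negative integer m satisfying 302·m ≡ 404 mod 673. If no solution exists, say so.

gcd(302, 673) = 1, so a unique solution mod 673 exists.
302⁻¹ ≡ 78 (mod 673).
m ≡ 78·404 ≡ 554 (mod 673).

554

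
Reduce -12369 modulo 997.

592

-12369 = -13·997 + 592, so -12369 ≡ 592 (mod 997).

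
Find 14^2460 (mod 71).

By square-and-multiply:
2460 in binary is 100110011100, i.e. 2460 = 2048 + 256 + 128 + 16 + 8 + 4.
14^1 ≡ 14 (mod 71)
14^2 ≡ 14^2 = 196 ≡ 54 (mod 71)
14^4 ≡ 54^2 = 2916 ≡ 5 (mod 71)
14^8 ≡ 5^2 = 25 (mod 71)
14^16 ≡ 25^2 = 625 ≡ 57 (mod 71)
14^32 ≡ 57^2 = 3249 ≡ 54 (mod 71)
14^64 ≡ 54^2 = 2916 ≡ 5 (mod 71)
14^128 ≡ 5^2 = 25 (mod 71)
14^256 ≡ 25^2 = 625 ≡ 57 (mod 71)
14^512 ≡ 57^2 = 3249 ≡ 54 (mod 71)
14^1024 ≡ 54^2 = 2916 ≡ 5 (mod 71)
14^2048 ≡ 5^2 = 25 (mod 71)
14^2460 = 14^2048 · 14^256 · 14^128 · 14^16 · 14^8 · 14^4 ≡ 25 · 57 · 25 · 57 · 25 · 5 (mod 71).
Accumulate the product:
25 · 57 = 1425 ≡ 5
5 · 25 = 125 ≡ 54
54 · 57 = 3078 ≡ 25
25 · 25 = 625 ≡ 57
57 · 5 = 285 ≡ 1

1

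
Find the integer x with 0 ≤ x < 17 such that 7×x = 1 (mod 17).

5

Apply the Euclidean algorithm and back-substitute:
17 = 2·7 + 3
7 = 2·3 + 1
3 = 3·1 + 0
gcd(7, 17) = 1, so the inverse exists.
Back-substitute for 1:
1 = 1·7 − 2·3
  = −2·17 + 5·7
So 7⁻¹ ≡ 5 (mod 17).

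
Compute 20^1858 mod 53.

1858 in binary is 11101000010, i.e. 1858 = 1024 + 512 + 256 + 64 + 2.
20^1 ≡ 20 (mod 53)
20^2 ≡ 20^2 = 400 ≡ 29 (mod 53)
20^4 ≡ 29^2 = 841 ≡ 46 (mod 53)
20^8 ≡ 46^2 = 2116 ≡ 49 (mod 53)
20^16 ≡ 49^2 = 2401 ≡ 16 (mod 53)
20^32 ≡ 16^2 = 256 ≡ 44 (mod 53)
20^64 ≡ 44^2 = 1936 ≡ 28 (mod 53)
20^128 ≡ 28^2 = 784 ≡ 42 (mod 53)
20^256 ≡ 42^2 = 1764 ≡ 15 (mod 53)
20^512 ≡ 15^2 = 225 ≡ 13 (mod 53)
20^1024 ≡ 13^2 = 169 ≡ 10 (mod 53)
20^1858 = 20^1024 · 20^512 · 20^256 · 20^64 · 20^2 ≡ 10 · 13 · 15 · 28 · 29 (mod 53).
Accumulate the product:
10 · 13 = 130 ≡ 24
24 · 15 = 360 ≡ 42
42 · 28 = 1176 ≡ 10
10 · 29 = 290 ≡ 25

25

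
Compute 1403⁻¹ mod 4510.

2697

Run the extended Euclidean algorithm:
4510 = 3*1403 + 301
1403 = 4*301 + 199
301 = 1*199 + 102
199 = 1*102 + 97
102 = 1*97 + 5
97 = 19*5 + 2
5 = 2*2 + 1
2 = 2*1 + 0
gcd(1403, 4510) = 1, so the inverse exists.
Back-substitute for 1:
1 = 1*5 − 2*2
  = −2*97 + 39*5
  = 39*102 − 41*97
  = −41*199 + 80*102
  = 80*301 − 121*199
  = −121*1403 + 564*301
  = 564*4510 − 1813*1403
So 1403⁻¹ ≡ −1813 ≡ 2697 (mod 4510).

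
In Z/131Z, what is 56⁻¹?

Apply the Euclidean algorithm and back-substitute:
131 = 2*56 + 19
56 = 2*19 + 18
19 = 1*18 + 1
18 = 18*1 + 0
gcd(56, 131) = 1, so the inverse exists.
Back-substitute for 1:
1 = 1*19 − 1*18
  = −1*56 + 3*19
  = 3*131 − 7*56
So 56⁻¹ ≡ −7 ≡ 124 (mod 131).

124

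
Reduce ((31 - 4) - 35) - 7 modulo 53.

31 - 4 = 27
27 - 35 = -8 ≡ 45 (mod 53)
45 - 7 = 38

38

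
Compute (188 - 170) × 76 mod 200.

168

188 - 170 = 18
18 × 76 = 1368 ≡ 168 (mod 200)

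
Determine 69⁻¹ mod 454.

329

By the extended Euclidean algorithm:
454 = 6×69 + 40
69 = 1×40 + 29
40 = 1×29 + 11
29 = 2×11 + 7
11 = 1×7 + 4
7 = 1×4 + 3
4 = 1×3 + 1
3 = 3×1 + 0
gcd(69, 454) = 1, so the inverse exists.
Back-substitute for 1:
1 = 1×4 − 1×3
  = −1×7 + 2×4
  = 2×11 − 3×7
  = −3×29 + 8×11
  = 8×40 − 11×29
  = −11×69 + 19×40
  = 19×454 − 125×69
So 69⁻¹ ≡ −125 ≡ 329 (mod 454).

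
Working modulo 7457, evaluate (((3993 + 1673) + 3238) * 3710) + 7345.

3993 + 1673 = 5666
5666 + 3238 = 8904 ≡ 1447 (mod 7457)
1447 * 3710 = 5368370 ≡ 6787 (mod 7457)
6787 + 7345 = 14132 ≡ 6675 (mod 7457)

6675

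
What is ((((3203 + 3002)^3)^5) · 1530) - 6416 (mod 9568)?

946

3203 + 3002 = 6205
(6205)^3 ≡ 8293 (mod 9568)
(8293)^5 ≡ 6421 (mod 9568)
6421 · 1530 = 9824130 ≡ 7362 (mod 9568)
7362 - 6416 = 946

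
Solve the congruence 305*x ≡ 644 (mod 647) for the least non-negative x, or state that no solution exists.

gcd(305, 647) = 1, so a unique solution mod 647 exists.
305⁻¹ ≡ 577 (mod 647).
x ≡ 577*644 ≡ 210 (mod 647).

210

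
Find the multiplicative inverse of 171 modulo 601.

Apply the Euclidean algorithm and back-substitute:
601 = 3*171 + 88
171 = 1*88 + 83
88 = 1*83 + 5
83 = 16*5 + 3
5 = 1*3 + 2
3 = 1*2 + 1
2 = 2*1 + 0
gcd(171, 601) = 1, so the inverse exists.
Back-substitute for 1:
1 = 1*3 − 1*2
  = −1*5 + 2*3
  = 2*83 − 33*5
  = −33*88 + 35*83
  = 35*171 − 68*88
  = −68*601 + 239*171
So 171⁻¹ ≡ 239 (mod 601).

239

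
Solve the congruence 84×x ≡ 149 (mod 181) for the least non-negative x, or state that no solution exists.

gcd(84, 181) = 1, so a unique solution mod 181 exists.
84⁻¹ ≡ 153 (mod 181).
x ≡ 153×149 ≡ 172 (mod 181).

172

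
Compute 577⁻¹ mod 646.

543

By the extended Euclidean algorithm:
646 = 1·577 + 69
577 = 8·69 + 25
69 = 2·25 + 19
25 = 1·19 + 6
19 = 3·6 + 1
6 = 6·1 + 0
gcd(577, 646) = 1, so the inverse exists.
Bézout: 1 = 92·646 − 103·577.
So 577⁻¹ ≡ −103 ≡ 543 (mod 646).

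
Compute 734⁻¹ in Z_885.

674

Run the extended Euclidean algorithm:
885 = 1·734 + 151
734 = 4·151 + 130
151 = 1·130 + 21
130 = 6·21 + 4
21 = 5·4 + 1
4 = 4·1 + 0
gcd(734, 885) = 1, so the inverse exists.
Bézout: 1 = 175·885 − 211·734.
So 734⁻¹ ≡ −211 ≡ 674 (mod 885).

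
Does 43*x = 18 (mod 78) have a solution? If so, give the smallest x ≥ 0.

gcd(43, 78) = 1, so a unique solution mod 78 exists.
43⁻¹ ≡ 49 (mod 78).
x ≡ 49*18 ≡ 24 (mod 78).

24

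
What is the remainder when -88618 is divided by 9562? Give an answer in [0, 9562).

7002

-88618 = -10·9562 + 7002, so -88618 ≡ 7002 (mod 9562).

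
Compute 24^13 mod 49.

Using repeated squaring:
13 in binary is 1101, i.e. 13 = 8 + 4 + 1.
24^1 ≡ 24 (mod 49)
24^2 ≡ 24^2 = 576 ≡ 37 (mod 49)
24^4 ≡ 37^2 = 1369 ≡ 46 (mod 49)
24^8 ≡ 46^2 = 2116 ≡ 9 (mod 49)
24^13 = 24^8 * 24^4 * 24^1 ≡ 9 * 46 * 24 (mod 49).
Accumulate the product:
9 * 46 = 414 ≡ 22
22 * 24 = 528 ≡ 38

38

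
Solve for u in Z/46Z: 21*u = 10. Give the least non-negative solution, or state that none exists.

gcd(21, 46) = 1, so a unique solution mod 46 exists.
21⁻¹ ≡ 11 (mod 46).
u ≡ 11*10 ≡ 18 (mod 46).

18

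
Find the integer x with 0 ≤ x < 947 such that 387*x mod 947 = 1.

208

947 = 2×387 + 173
387 = 2×173 + 41
173 = 4×41 + 9
41 = 4×9 + 5
9 = 1×5 + 4
5 = 1×4 + 1
4 = 4×1 + 0
gcd(387, 947) = 1, so the inverse exists.
Back-substitute for 1:
1 = 1×5 − 1×4
  = −1×9 + 2×5
  = 2×41 − 9×9
  = −9×173 + 38×41
  = 38×387 − 85×173
  = −85×947 + 208×387
So 387⁻¹ ≡ 208 (mod 947).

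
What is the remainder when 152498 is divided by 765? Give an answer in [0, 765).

263

152498 = 199·765 + 263, so 152498 ≡ 263 (mod 765).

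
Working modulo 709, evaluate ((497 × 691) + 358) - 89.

497 × 691 = 343427 ≡ 271 (mod 709)
271 + 358 = 629
629 - 89 = 540

540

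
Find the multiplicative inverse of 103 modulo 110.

47

110 = 1*103 + 7
103 = 14*7 + 5
7 = 1*5 + 2
5 = 2*2 + 1
2 = 2*1 + 0
gcd(103, 110) = 1, so the inverse exists.
Bézout: 1 = −44*110 + 47*103.
So 103⁻¹ ≡ 47 (mod 110).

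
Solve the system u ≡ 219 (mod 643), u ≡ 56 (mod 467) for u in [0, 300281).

137821

643⁻¹ mod 467: 643·268 ≡ 1 (mod 467), so 643⁻¹ ≡ 268.
u = 219 + 643·((56 − 219)·268 mod 467) = 219 + 643·214 = 137821.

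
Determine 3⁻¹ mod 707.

236

707 = 235*3 + 2
3 = 1*2 + 1
2 = 2*1 + 0
gcd(3, 707) = 1, so the inverse exists.
Back-substitute for 1:
1 = 1*3 − 1*2
  = −1*707 + 236*3
So 3⁻¹ ≡ 236 (mod 707).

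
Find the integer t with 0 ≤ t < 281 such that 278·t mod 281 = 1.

187

281 = 1*278 + 3
278 = 92*3 + 2
3 = 1*2 + 1
2 = 2*1 + 0
gcd(278, 281) = 1, so the inverse exists.
Back-substitute for 1:
1 = 1*3 − 1*2
  = −1*278 + 93*3
  = 93*281 − 94*278
So 278⁻¹ ≡ −94 ≡ 187 (mod 281).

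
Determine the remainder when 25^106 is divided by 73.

106 in binary is 1101010, i.e. 106 = 64 + 32 + 8 + 2.
25^1 ≡ 25 (mod 73)
25^2 ≡ 25^2 = 625 ≡ 41 (mod 73)
25^4 ≡ 41^2 = 1681 ≡ 2 (mod 73)
25^8 ≡ 2^2 = 4 (mod 73)
25^16 ≡ 4^2 = 16 (mod 73)
25^32 ≡ 16^2 = 256 ≡ 37 (mod 73)
25^64 ≡ 37^2 = 1369 ≡ 55 (mod 73)
25^106 = 25^64 × 25^32 × 25^8 × 25^2 ≡ 55 × 37 × 4 × 41 (mod 73).
Accumulate the product:
55 × 37 = 2035 ≡ 64
64 × 4 = 256 ≡ 37
37 × 41 = 1517 ≡ 57

57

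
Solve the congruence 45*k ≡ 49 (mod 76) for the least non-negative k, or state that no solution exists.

gcd(45, 76) = 1, so a unique solution mod 76 exists.
45⁻¹ ≡ 49 (mod 76).
k ≡ 49*49 ≡ 45 (mod 76).

45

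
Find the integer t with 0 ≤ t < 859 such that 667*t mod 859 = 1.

85

By the extended Euclidean algorithm:
859 = 1*667 + 192
667 = 3*192 + 91
192 = 2*91 + 10
91 = 9*10 + 1
10 = 10*1 + 0
gcd(667, 859) = 1, so the inverse exists.
Bézout: 1 = −66*859 + 85*667.
So 667⁻¹ ≡ 85 (mod 859).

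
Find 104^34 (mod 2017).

1133

Using repeated squaring:
34 in binary is 100010, i.e. 34 = 32 + 2.
104^1 ≡ 104 (mod 2017)
104^2 ≡ 104^2 = 10816 ≡ 731 (mod 2017)
104^4 ≡ 731^2 = 534361 ≡ 1873 (mod 2017)
104^8 ≡ 1873^2 = 3508129 ≡ 566 (mod 2017)
104^16 ≡ 566^2 = 320356 ≡ 1670 (mod 2017)
104^32 ≡ 1670^2 = 2788900 ≡ 1406 (mod 2017)
104^34 = 104^32 × 104^2 ≡ 1406 × 731 (mod 2017).
1406 × 731 = 1027786 ≡ 1133 (mod 2017).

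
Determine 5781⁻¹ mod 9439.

Apply the Euclidean algorithm and back-substitute:
9439 = 1×5781 + 3658
5781 = 1×3658 + 2123
3658 = 1×2123 + 1535
2123 = 1×1535 + 588
1535 = 2×588 + 359
588 = 1×359 + 229
359 = 1×229 + 130
229 = 1×130 + 99
130 = 1×99 + 31
99 = 3×31 + 6
31 = 5×6 + 1
6 = 6×1 + 0
gcd(5781, 9439) = 1, so the inverse exists.
Bézout: 1 = 934×9439 − 1525×5781.
So 5781⁻¹ ≡ −1525 ≡ 7914 (mod 9439).

7914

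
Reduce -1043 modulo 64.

45

-1043 = -17·64 + 45, so -1043 ≡ 45 (mod 64).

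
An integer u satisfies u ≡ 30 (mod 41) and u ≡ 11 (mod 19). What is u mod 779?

41⁻¹ mod 19: 41×13 ≡ 1 (mod 19), so 41⁻¹ ≡ 13.
u = 30 + 41×((11 − 30)×13 mod 19) = 30 + 41×0 = 30.

30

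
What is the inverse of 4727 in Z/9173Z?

5321

Apply the Euclidean algorithm and back-substitute:
9173 = 1·4727 + 4446
4727 = 1·4446 + 281
4446 = 15·281 + 231
281 = 1·231 + 50
231 = 4·50 + 31
50 = 1·31 + 19
31 = 1·19 + 12
19 = 1·12 + 7
12 = 1·7 + 5
7 = 1·5 + 2
5 = 2·2 + 1
2 = 2·1 + 0
gcd(4727, 9173) = 1, so the inverse exists.
Back-substitute for 1:
1 = 1·5 − 2·2
  = −2·7 + 3·5
  = 3·12 − 5·7
  = −5·19 + 8·12
  = 8·31 − 13·19
  = −13·50 + 21·31
  = 21·231 − 97·50
  = −97·281 + 118·231
  = 118·4446 − 1867·281
  = −1867·4727 + 1985·4446
  = 1985·9173 − 3852·4727
So 4727⁻¹ ≡ −3852 ≡ 5321 (mod 9173).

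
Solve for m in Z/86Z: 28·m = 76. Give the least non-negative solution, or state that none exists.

15

gcd(28, 86) = 2, and 2 | 76, so solutions exist.
Divide through by 2: 14·m ≡ 38 (mod 43).
14⁻¹ ≡ 40 (mod 43).
m ≡ 40·38 ≡ 15 (mod 43).
The smallest non-negative solution is m = 15.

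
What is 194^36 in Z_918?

Using repeated squaring:
36 in binary is 100100, i.e. 36 = 32 + 4.
194^1 ≡ 194 (mod 918)
194^2 ≡ 194^2 = 37636 ≡ 916 (mod 918)
194^4 ≡ 916^2 = 839056 ≡ 4 (mod 918)
194^8 ≡ 4^2 = 16 (mod 918)
194^16 ≡ 16^2 = 256 (mod 918)
194^32 ≡ 256^2 = 65536 ≡ 358 (mod 918)
194^36 = 194^32 * 194^4 ≡ 358 * 4 (mod 918).
358 * 4 = 1432 ≡ 514 (mod 918).

514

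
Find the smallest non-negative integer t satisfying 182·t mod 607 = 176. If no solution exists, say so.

gcd(182, 607) = 1, so a unique solution mod 607 exists.
182⁻¹ ≡ 597 (mod 607).
t ≡ 597·176 ≡ 61 (mod 607).

61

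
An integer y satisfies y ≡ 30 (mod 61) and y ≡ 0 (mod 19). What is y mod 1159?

152

61⁻¹ mod 19: 61*5 ≡ 1 (mod 19), so 61⁻¹ ≡ 5.
y = 30 + 61*((0 − 30)*5 mod 19) = 30 + 61*2 = 152.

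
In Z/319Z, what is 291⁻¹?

262

319 = 1*291 + 28
291 = 10*28 + 11
28 = 2*11 + 6
11 = 1*6 + 5
6 = 1*5 + 1
5 = 5*1 + 0
gcd(291, 319) = 1, so the inverse exists.
Bézout: 1 = 52*319 − 57*291.
So 291⁻¹ ≡ −57 ≡ 262 (mod 319).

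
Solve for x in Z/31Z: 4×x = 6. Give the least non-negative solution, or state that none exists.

17

gcd(4, 31) = 1, so a unique solution mod 31 exists.
4⁻¹ ≡ 8 (mod 31).
x ≡ 8×6 ≡ 17 (mod 31).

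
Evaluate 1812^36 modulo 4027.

By square-and-multiply:
36 in binary is 100100, i.e. 36 = 32 + 4.
1812^1 ≡ 1812 (mod 4027)
1812^2 ≡ 1812^2 = 3283344 ≡ 1339 (mod 4027)
1812^4 ≡ 1339^2 = 1792921 ≡ 906 (mod 4027)
1812^8 ≡ 906^2 = 820836 ≡ 3355 (mod 4027)
1812^16 ≡ 3355^2 = 11256025 ≡ 560 (mod 4027)
1812^32 ≡ 560^2 = 313600 ≡ 3521 (mod 4027)
1812^36 = 1812^32 × 1812^4 ≡ 3521 × 906 (mod 4027).
3521 × 906 = 3190026 ≡ 642 (mod 4027).

642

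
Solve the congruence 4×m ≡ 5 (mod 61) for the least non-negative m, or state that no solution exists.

gcd(4, 61) = 1, so a unique solution mod 61 exists.
4⁻¹ ≡ 46 (mod 61).
m ≡ 46×5 ≡ 47 (mod 61).

47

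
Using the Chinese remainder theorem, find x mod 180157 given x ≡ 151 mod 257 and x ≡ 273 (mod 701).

257⁻¹ mod 701: 257·671 ≡ 1 (mod 701), so 257⁻¹ ≡ 671.
x = 151 + 257·((273 − 151)·671 mod 701) = 151 + 257·546 = 140473.
Check: 140473 mod 257 = 151, 140473 mod 701 = 273. ✓

140473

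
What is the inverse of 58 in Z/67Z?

52

Apply the Euclidean algorithm and back-substitute:
67 = 1×58 + 9
58 = 6×9 + 4
9 = 2×4 + 1
4 = 4×1 + 0
gcd(58, 67) = 1, so the inverse exists.
Back-substitute for 1:
1 = 1×9 − 2×4
  = −2×58 + 13×9
  = 13×67 − 15×58
So 58⁻¹ ≡ −15 ≡ 52 (mod 67).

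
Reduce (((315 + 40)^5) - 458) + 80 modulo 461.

315 + 40 = 355
(355)^5 ≡ 279 (mod 461)
279 - 458 = -179 ≡ 282 (mod 461)
282 + 80 = 362

362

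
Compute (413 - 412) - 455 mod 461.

7

413 - 412 = 1
1 - 455 = -454 ≡ 7 (mod 461)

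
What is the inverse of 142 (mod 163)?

Run the extended Euclidean algorithm:
163 = 1·142 + 21
142 = 6·21 + 16
21 = 1·16 + 5
16 = 3·5 + 1
5 = 5·1 + 0
gcd(142, 163) = 1, so the inverse exists.
Back-substitute for 1:
1 = 1·16 − 3·5
  = −3·21 + 4·16
  = 4·142 − 27·21
  = −27·163 + 31·142
So 142⁻¹ ≡ 31 (mod 163).

31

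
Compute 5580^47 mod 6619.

Using repeated squaring:
5580^1 ≡ 5580 (mod 6619)
5580^2 ≡ 5580^2 = 31136400 ≡ 624 (mod 6619)
5580^4 ≡ 624^2 = 389376 ≡ 5474 (mod 6619)
5580^8 ≡ 5474^2 = 29964676 ≡ 463 (mod 6619)
5580^16 ≡ 463^2 = 214369 ≡ 2561 (mod 6619)
5580^32 ≡ 2561^2 = 6558721 ≡ 5911 (mod 6619)
5580^47 = 5580^32 * 5580^8 * 5580^4 * 5580^2 * 5580^1 ≡ 5911 * 463 * 5474 * 624 * 5580 (mod 6619).
Accumulate the product:
5911 * 463 = 2736793 ≡ 3146
3146 * 5474 = 17221204 ≡ 5185
5185 * 624 = 3235440 ≡ 5368
5368 * 5580 = 29953440 ≡ 2465

2465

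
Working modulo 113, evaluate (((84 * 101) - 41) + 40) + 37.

84 * 101 = 8484 ≡ 9 (mod 113)
9 - 41 = -32 ≡ 81 (mod 113)
81 + 40 = 121 ≡ 8 (mod 113)
8 + 37 = 45

45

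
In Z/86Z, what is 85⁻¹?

85

Run the extended Euclidean algorithm:
86 = 1·85 + 1
85 = 85·1 + 0
gcd(85, 86) = 1, so the inverse exists.
Back-substitute for 1:
1 = 1·86 − 1·85
So 85⁻¹ ≡ −1 ≡ 85 (mod 86).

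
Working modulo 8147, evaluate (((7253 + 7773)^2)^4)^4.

644

7253 + 7773 = 15026 ≡ 6879 (mod 8147)
(6879)^2 ≡ 2865 (mod 8147)
(2865)^4 ≡ 749 (mod 8147)
(749)^4 ≡ 644 (mod 8147)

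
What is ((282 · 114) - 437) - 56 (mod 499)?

282 · 114 = 32148 ≡ 212 (mod 499)
212 - 437 = -225 ≡ 274 (mod 499)
274 - 56 = 218

218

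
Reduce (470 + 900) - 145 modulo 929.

296

470 + 900 = 1370 ≡ 441 (mod 929)
441 - 145 = 296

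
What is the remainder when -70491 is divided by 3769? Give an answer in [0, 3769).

-70491 = -19×3769 + 1120, so -70491 ≡ 1120 (mod 3769).

1120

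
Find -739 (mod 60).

41

-739 = -13·60 + 41, so -739 ≡ 41 (mod 60).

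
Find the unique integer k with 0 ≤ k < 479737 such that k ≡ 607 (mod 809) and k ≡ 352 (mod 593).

32967

809⁻¹ mod 593: 809*151 ≡ 1 (mod 593), so 809⁻¹ ≡ 151.
k = 607 + 809*((352 − 607)*151 mod 593) = 607 + 809*40 = 32967.
Check: 32967 mod 809 = 607, 32967 mod 593 = 352. ✓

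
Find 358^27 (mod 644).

27 in binary is 11011, i.e. 27 = 16 + 8 + 2 + 1.
358^1 ≡ 358 (mod 644)
358^2 ≡ 358^2 = 128164 ≡ 8 (mod 644)
358^4 ≡ 8^2 = 64 (mod 644)
358^8 ≡ 64^2 = 4096 ≡ 232 (mod 644)
358^16 ≡ 232^2 = 53824 ≡ 372 (mod 644)
358^27 = 358^16 · 358^8 · 358^2 · 358^1 ≡ 372 · 232 · 8 · 358 (mod 644).
Accumulate the product:
372 · 232 = 86304 ≡ 8
8 · 8 = 64
64 · 358 = 22912 ≡ 372

372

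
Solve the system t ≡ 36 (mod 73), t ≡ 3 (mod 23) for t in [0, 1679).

693

73⁻¹ mod 23: 73*6 ≡ 1 (mod 23), so 73⁻¹ ≡ 6.
t = 36 + 73*((3 − 36)*6 mod 23) = 36 + 73*9 = 693.
Check: 693 mod 73 = 36, 693 mod 23 = 3. ✓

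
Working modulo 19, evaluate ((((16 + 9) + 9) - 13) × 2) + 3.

16 + 9 = 25 ≡ 6 (mod 19)
6 + 9 = 15
15 - 13 = 2
2 × 2 = 4
4 + 3 = 7

7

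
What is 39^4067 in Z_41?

36

4067 in binary is 111111100011, i.e. 4067 = 2048 + 1024 + 512 + 256 + 128 + 64 + 32 + 2 + 1.
39^1 ≡ 39 (mod 41)
39^2 ≡ 39^2 = 1521 ≡ 4 (mod 41)
39^4 ≡ 4^2 = 16 (mod 41)
39^8 ≡ 16^2 = 256 ≡ 10 (mod 41)
39^16 ≡ 10^2 = 100 ≡ 18 (mod 41)
39^32 ≡ 18^2 = 324 ≡ 37 (mod 41)
39^64 ≡ 37^2 = 1369 ≡ 16 (mod 41)
39^128 ≡ 16^2 = 256 ≡ 10 (mod 41)
39^256 ≡ 10^2 = 100 ≡ 18 (mod 41)
39^512 ≡ 18^2 = 324 ≡ 37 (mod 41)
39^1024 ≡ 37^2 = 1369 ≡ 16 (mod 41)
39^2048 ≡ 16^2 = 256 ≡ 10 (mod 41)
39^4067 = 39^2048 × 39^1024 × 39^512 × 39^256 × 39^128 × 39^64 × 39^32 × 39^2 × 39^1 ≡ 10 × 16 × 37 × 18 × 10 × 16 × 37 × 4 × 39 (mod 41).
Accumulate the product:
10 × 16 = 160 ≡ 37
37 × 37 = 1369 ≡ 16
16 × 18 = 288 ≡ 1
1 × 10 = 10
10 × 16 = 160 ≡ 37
37 × 37 = 1369 ≡ 16
16 × 4 = 64 ≡ 23
23 × 39 = 897 ≡ 36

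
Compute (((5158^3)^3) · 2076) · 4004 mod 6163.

(5158)^3 ≡ 1790 (mod 6163)
(1790)^3 ≡ 1896 (mod 6163)
1896 · 2076 = 3936096 ≡ 4102 (mod 6163)
4102 · 4004 = 16424408 ≡ 13 (mod 6163)

13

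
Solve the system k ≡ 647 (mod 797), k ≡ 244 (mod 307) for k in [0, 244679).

797⁻¹ mod 307: 797·255 ≡ 1 (mod 307), so 797⁻¹ ≡ 255.
k = 647 + 797·((244 − 647)·255 mod 307) = 647 + 797·80 = 64407.

64407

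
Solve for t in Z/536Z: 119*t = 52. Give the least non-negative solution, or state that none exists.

gcd(119, 536) = 1, so a unique solution mod 536 exists.
119⁻¹ ≡ 527 (mod 536).
t ≡ 527*52 ≡ 68 (mod 536).

68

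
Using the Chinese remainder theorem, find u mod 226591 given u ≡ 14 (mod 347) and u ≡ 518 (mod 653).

52758

347⁻¹ mod 653: 347*446 ≡ 1 (mod 653), so 347⁻¹ ≡ 446.
u = 14 + 347*((518 − 14)*446 mod 653) = 14 + 347*152 = 52758.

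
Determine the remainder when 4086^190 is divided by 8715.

261

By square-and-multiply:
190 in binary is 10111110, i.e. 190 = 128 + 32 + 16 + 8 + 4 + 2.
4086^1 ≡ 4086 (mod 8715)
4086^2 ≡ 4086^2 = 16695396 ≡ 6171 (mod 8715)
4086^4 ≡ 6171^2 = 38081241 ≡ 5406 (mod 8715)
4086^8 ≡ 5406^2 = 29224836 ≡ 3441 (mod 8715)
4086^16 ≡ 3441^2 = 11840481 ≡ 5511 (mod 8715)
4086^32 ≡ 5511^2 = 30371121 ≡ 8061 (mod 8715)
4086^64 ≡ 8061^2 = 64979721 ≡ 681 (mod 8715)
4086^128 ≡ 681^2 = 463761 ≡ 1866 (mod 8715)
4086^190 = 4086^128 · 4086^32 · 4086^16 · 4086^8 · 4086^4 · 4086^2 ≡ 1866 · 8061 · 5511 · 3441 · 5406 · 6171 (mod 8715).
Accumulate the product:
1866 · 8061 = 15041826 ≡ 8451
8451 · 5511 = 46573461 ≡ 501
501 · 3441 = 1723941 ≡ 7086
7086 · 5406 = 38306916 ≡ 4491
4491 · 6171 = 27713961 ≡ 261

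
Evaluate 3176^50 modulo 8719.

2743

50 in binary is 110010, i.e. 50 = 32 + 16 + 2.
3176^1 ≡ 3176 (mod 8719)
3176^2 ≡ 3176^2 = 10086976 ≡ 7812 (mod 8719)
3176^4 ≡ 7812^2 = 61027344 ≡ 3063 (mod 8719)
3176^8 ≡ 3063^2 = 9381969 ≡ 325 (mod 8719)
3176^16 ≡ 325^2 = 105625 ≡ 997 (mod 8719)
3176^32 ≡ 997^2 = 994009 ≡ 43 (mod 8719)
3176^50 = 3176^32 · 3176^16 · 3176^2 ≡ 43 · 997 · 7812 (mod 8719).
Accumulate the product:
43 · 997 = 42871 ≡ 7995
7995 · 7812 = 62456940 ≡ 2743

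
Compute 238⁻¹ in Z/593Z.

446

Run the extended Euclidean algorithm:
593 = 2×238 + 117
238 = 2×117 + 4
117 = 29×4 + 1
4 = 4×1 + 0
gcd(238, 593) = 1, so the inverse exists.
Back-substitute for 1:
1 = 1×117 − 29×4
  = −29×238 + 59×117
  = 59×593 − 147×238
So 238⁻¹ ≡ −147 ≡ 446 (mod 593).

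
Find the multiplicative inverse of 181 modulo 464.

141

Apply the Euclidean algorithm and back-substitute:
464 = 2*181 + 102
181 = 1*102 + 79
102 = 1*79 + 23
79 = 3*23 + 10
23 = 2*10 + 3
10 = 3*3 + 1
3 = 3*1 + 0
gcd(181, 464) = 1, so the inverse exists.
Bézout: 1 = −55*464 + 141*181.
So 181⁻¹ ≡ 141 (mod 464).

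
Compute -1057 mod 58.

-1057 = -19·58 + 45, so -1057 ≡ 45 (mod 58).

45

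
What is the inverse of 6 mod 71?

12

Run the extended Euclidean algorithm:
71 = 11*6 + 5
6 = 1*5 + 1
5 = 5*1 + 0
gcd(6, 71) = 1, so the inverse exists.
Back-substitute for 1:
1 = 1*6 − 1*5
  = −1*71 + 12*6
So 6⁻¹ ≡ 12 (mod 71).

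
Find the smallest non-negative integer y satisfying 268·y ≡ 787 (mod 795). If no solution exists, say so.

439

gcd(268, 795) = 1, so a unique solution mod 795 exists.
268⁻¹ ≡ 442 (mod 795).
y ≡ 442·787 ≡ 439 (mod 795).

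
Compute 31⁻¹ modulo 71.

55

By the extended Euclidean algorithm:
71 = 2*31 + 9
31 = 3*9 + 4
9 = 2*4 + 1
4 = 4*1 + 0
gcd(31, 71) = 1, so the inverse exists.
Back-substitute for 1:
1 = 1*9 − 2*4
  = −2*31 + 7*9
  = 7*71 − 16*31
So 31⁻¹ ≡ −16 ≡ 55 (mod 71).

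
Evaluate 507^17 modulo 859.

Using repeated squaring:
17 in binary is 10001, i.e. 17 = 16 + 1.
507^1 ≡ 507 (mod 859)
507^2 ≡ 507^2 = 257049 ≡ 208 (mod 859)
507^4 ≡ 208^2 = 43264 ≡ 314 (mod 859)
507^8 ≡ 314^2 = 98596 ≡ 670 (mod 859)
507^16 ≡ 670^2 = 448900 ≡ 502 (mod 859)
507^17 = 507^16 × 507^1 ≡ 502 × 507 (mod 859).
502 × 507 = 254514 ≡ 250 (mod 859).

250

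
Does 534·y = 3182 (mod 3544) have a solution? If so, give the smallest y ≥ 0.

809

gcd(534, 3544) = 2, and 2 | 3182, so solutions exist.
Divide through by 2: 267·y = 1591 (mod 1772).
267⁻¹ ≡ 1699 (mod 1772).
y ≡ 1699·1591 ≡ 809 (mod 1772).
The smallest non-negative solution is y = 809.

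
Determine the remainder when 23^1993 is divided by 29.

1993 in binary is 11111001001, i.e. 1993 = 1024 + 512 + 256 + 128 + 64 + 8 + 1.
23^1 ≡ 23 (mod 29)
23^2 ≡ 23^2 = 529 ≡ 7 (mod 29)
23^4 ≡ 7^2 = 49 ≡ 20 (mod 29)
23^8 ≡ 20^2 = 400 ≡ 23 (mod 29)
23^16 ≡ 23^2 = 529 ≡ 7 (mod 29)
23^32 ≡ 7^2 = 49 ≡ 20 (mod 29)
23^64 ≡ 20^2 = 400 ≡ 23 (mod 29)
23^128 ≡ 23^2 = 529 ≡ 7 (mod 29)
23^256 ≡ 7^2 = 49 ≡ 20 (mod 29)
23^512 ≡ 20^2 = 400 ≡ 23 (mod 29)
23^1024 ≡ 23^2 = 529 ≡ 7 (mod 29)
23^1993 = 23^1024 · 23^512 · 23^256 · 23^128 · 23^64 · 23^8 · 23^1 ≡ 7 · 23 · 20 · 7 · 23 · 23 · 23 (mod 29).
Accumulate the product:
7 · 23 = 161 ≡ 16
16 · 20 = 320 ≡ 1
1 · 7 = 7
7 · 23 = 161 ≡ 16
16 · 23 = 368 ≡ 20
20 · 23 = 460 ≡ 25

25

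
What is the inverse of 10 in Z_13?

Apply the Euclidean algorithm and back-substitute:
13 = 1×10 + 3
10 = 3×3 + 1
3 = 3×1 + 0
gcd(10, 13) = 1, so the inverse exists.
Bézout: 1 = −3×13 + 4×10.
So 10⁻¹ ≡ 4 (mod 13).

4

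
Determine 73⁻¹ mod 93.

Apply the Euclidean algorithm and back-substitute:
93 = 1×73 + 20
73 = 3×20 + 13
20 = 1×13 + 7
13 = 1×7 + 6
7 = 1×6 + 1
6 = 6×1 + 0
gcd(73, 93) = 1, so the inverse exists.
Back-substitute for 1:
1 = 1×7 − 1×6
  = −1×13 + 2×7
  = 2×20 − 3×13
  = −3×73 + 11×20
  = 11×93 − 14×73
So 73⁻¹ ≡ −14 ≡ 79 (mod 93).

79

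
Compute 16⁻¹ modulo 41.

Apply the Euclidean algorithm and back-substitute:
41 = 2*16 + 9
16 = 1*9 + 7
9 = 1*7 + 2
7 = 3*2 + 1
2 = 2*1 + 0
gcd(16, 41) = 1, so the inverse exists.
Back-substitute for 1:
1 = 1*7 − 3*2
  = −3*9 + 4*7
  = 4*16 − 7*9
  = −7*41 + 18*16
So 16⁻¹ ≡ 18 (mod 41).

18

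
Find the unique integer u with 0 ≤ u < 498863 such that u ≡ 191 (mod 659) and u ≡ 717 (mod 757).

659⁻¹ mod 757: 659×224 ≡ 1 (mod 757), so 659⁻¹ ≡ 224.
u = 191 + 659×((717 − 191)×224 mod 757) = 191 + 659×489 = 322442.

322442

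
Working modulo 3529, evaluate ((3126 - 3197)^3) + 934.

2981

3126 - 3197 = -71 ≡ 3458 (mod 3529)
(3458)^3 ≡ 2047 (mod 3529)
2047 + 934 = 2981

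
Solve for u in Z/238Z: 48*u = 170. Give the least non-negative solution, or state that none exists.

gcd(48, 238) = 2, and 2 | 170, so solutions exist.
Divide through by 2: 24*u mod 119 = 85.
24⁻¹ ≡ 5 (mod 119).
u ≡ 5*85 ≡ 68 (mod 119).
The smallest non-negative solution is u = 68.

68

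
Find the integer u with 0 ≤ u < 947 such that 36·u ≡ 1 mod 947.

947 = 26·36 + 11
36 = 3·11 + 3
11 = 3·3 + 2
3 = 1·2 + 1
2 = 2·1 + 0
gcd(36, 947) = 1, so the inverse exists.
Back-substitute for 1:
1 = 1·3 − 1·2
  = −1·11 + 4·3
  = 4·36 − 13·11
  = −13·947 + 342·36
So 36⁻¹ ≡ 342 (mod 947).

342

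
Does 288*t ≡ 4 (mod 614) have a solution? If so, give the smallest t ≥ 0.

226

gcd(288, 614) = 2, and 2 | 4, so solutions exist.
Divide through by 2: 144*t ≡ 2 mod 307.
144⁻¹ ≡ 113 (mod 307).
t ≡ 113*2 ≡ 226 (mod 307).
The smallest non-negative solution is t = 226.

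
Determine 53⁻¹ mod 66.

5

Apply the Euclidean algorithm and back-substitute:
66 = 1*53 + 13
53 = 4*13 + 1
13 = 13*1 + 0
gcd(53, 66) = 1, so the inverse exists.
Back-substitute for 1:
1 = 1*53 − 4*13
  = −4*66 + 5*53
So 53⁻¹ ≡ 5 (mod 66).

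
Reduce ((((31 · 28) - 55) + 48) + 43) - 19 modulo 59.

31 · 28 = 868 ≡ 42 (mod 59)
42 - 55 = -13 ≡ 46 (mod 59)
46 + 48 = 94 ≡ 35 (mod 59)
35 + 43 = 78 ≡ 19 (mod 59)
19 - 19 = 0

0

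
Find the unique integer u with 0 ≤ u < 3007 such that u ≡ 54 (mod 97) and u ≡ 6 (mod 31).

97⁻¹ mod 31: 97×8 ≡ 1 (mod 31), so 97⁻¹ ≡ 8.
u = 54 + 97×((6 − 54)×8 mod 31) = 54 + 97×19 = 1897.

1897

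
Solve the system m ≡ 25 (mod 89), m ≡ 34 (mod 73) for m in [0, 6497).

89⁻¹ mod 73: 89*32 ≡ 1 (mod 73), so 89⁻¹ ≡ 32.
m = 25 + 89*((34 − 25)*32 mod 73) = 25 + 89*69 = 6166.
Check: 6166 mod 89 = 25, 6166 mod 73 = 34. ✓

6166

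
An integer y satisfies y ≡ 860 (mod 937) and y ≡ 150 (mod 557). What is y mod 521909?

205126

937⁻¹ mod 557: 937×450 ≡ 1 (mod 557), so 937⁻¹ ≡ 450.
y = 860 + 937×((150 − 860)×450 mod 557) = 860 + 937×218 = 205126.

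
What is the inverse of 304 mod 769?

By the extended Euclidean algorithm:
769 = 2*304 + 161
304 = 1*161 + 143
161 = 1*143 + 18
143 = 7*18 + 17
18 = 1*17 + 1
17 = 17*1 + 0
gcd(304, 769) = 1, so the inverse exists.
Back-substitute for 1:
1 = 1*18 − 1*17
  = −1*143 + 8*18
  = 8*161 − 9*143
  = −9*304 + 17*161
  = 17*769 − 43*304
So 304⁻¹ ≡ −43 ≡ 726 (mod 769).

726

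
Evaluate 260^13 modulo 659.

290

Compute successive squares:
13 in binary is 1101, i.e. 13 = 8 + 4 + 1.
260^1 ≡ 260 (mod 659)
260^2 ≡ 260^2 = 67600 ≡ 382 (mod 659)
260^4 ≡ 382^2 = 145924 ≡ 285 (mod 659)
260^8 ≡ 285^2 = 81225 ≡ 168 (mod 659)
260^13 = 260^8 × 260^4 × 260^1 ≡ 168 × 285 × 260 (mod 659).
Accumulate the product:
168 × 285 = 47880 ≡ 432
432 × 260 = 112320 ≡ 290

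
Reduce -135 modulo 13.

8

-135 = -11*13 + 8, so -135 ≡ 8 (mod 13).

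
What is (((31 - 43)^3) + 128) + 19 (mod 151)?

31 - 43 = -12 ≡ 139 (mod 151)
(139)^3 ≡ 84 (mod 151)
84 + 128 = 212 ≡ 61 (mod 151)
61 + 19 = 80

80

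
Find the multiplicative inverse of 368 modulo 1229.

By the extended Euclidean algorithm:
1229 = 3·368 + 125
368 = 2·125 + 118
125 = 1·118 + 7
118 = 16·7 + 6
7 = 1·6 + 1
6 = 6·1 + 0
gcd(368, 1229) = 1, so the inverse exists.
Bézout: 1 = 53·1229 − 177·368.
So 368⁻¹ ≡ −177 ≡ 1052 (mod 1229).

1052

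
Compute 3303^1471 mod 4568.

Using repeated squaring:
3303^1 ≡ 3303 (mod 4568)
3303^2 ≡ 3303^2 = 10909809 ≡ 1425 (mod 4568)
3303^4 ≡ 1425^2 = 2030625 ≡ 2433 (mod 4568)
3303^8 ≡ 2433^2 = 5919489 ≡ 3929 (mod 4568)
3303^16 ≡ 3929^2 = 15437041 ≡ 1769 (mod 4568)
3303^32 ≡ 1769^2 = 3129361 ≡ 281 (mod 4568)
3303^64 ≡ 281^2 = 78961 ≡ 1305 (mod 4568)
3303^128 ≡ 1305^2 = 1703025 ≡ 3729 (mod 4568)
3303^256 ≡ 3729^2 = 13905441 ≡ 449 (mod 4568)
3303^512 ≡ 449^2 = 201601 ≡ 609 (mod 4568)
3303^1024 ≡ 609^2 = 370881 ≡ 873 (mod 4568)
3303^1471 = 3303^1024 * 3303^256 * 3303^128 * 3303^32 * 3303^16 * 3303^8 * 3303^4 * 3303^2 * 3303^1 ≡ 873 * 449 * 3729 * 281 * 1769 * 3929 * 2433 * 1425 * 3303 (mod 4568).
Accumulate the product:
873 * 449 = 391977 ≡ 3697
3697 * 3729 = 13786113 ≡ 4457
4457 * 281 = 1252417 ≡ 785
785 * 1769 = 1388665 ≡ 4561
4561 * 3929 = 17920169 ≡ 4473
4473 * 2433 = 10882809 ≡ 1833
1833 * 1425 = 2612025 ≡ 3697
3697 * 3303 = 12211191 ≡ 927

927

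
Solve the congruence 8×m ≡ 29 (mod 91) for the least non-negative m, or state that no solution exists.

15

gcd(8, 91) = 1, so a unique solution mod 91 exists.
8⁻¹ ≡ 57 (mod 91).
m ≡ 57×29 ≡ 15 (mod 91).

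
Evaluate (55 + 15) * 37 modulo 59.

53

55 + 15 = 70 ≡ 11 (mod 59)
11 * 37 = 407 ≡ 53 (mod 59)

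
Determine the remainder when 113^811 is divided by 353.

Using repeated squaring:
811 in binary is 1100101011, i.e. 811 = 512 + 256 + 32 + 8 + 2 + 1.
113^1 ≡ 113 (mod 353)
113^2 ≡ 113^2 = 12769 ≡ 61 (mod 353)
113^4 ≡ 61^2 = 3721 ≡ 191 (mod 353)
113^8 ≡ 191^2 = 36481 ≡ 122 (mod 353)
113^16 ≡ 122^2 = 14884 ≡ 58 (mod 353)
113^32 ≡ 58^2 = 3364 ≡ 187 (mod 353)
113^64 ≡ 187^2 = 34969 ≡ 22 (mod 353)
113^128 ≡ 22^2 = 484 ≡ 131 (mod 353)
113^256 ≡ 131^2 = 17161 ≡ 217 (mod 353)
113^512 ≡ 217^2 = 47089 ≡ 140 (mod 353)
113^811 = 113^512 × 113^256 × 113^32 × 113^8 × 113^2 × 113^1 ≡ 140 × 217 × 187 × 122 × 61 × 113 (mod 353).
Accumulate the product:
140 × 217 = 30380 ≡ 22
22 × 187 = 4114 ≡ 231
231 × 122 = 28182 ≡ 295
295 × 61 = 17995 ≡ 345
345 × 113 = 38985 ≡ 155

155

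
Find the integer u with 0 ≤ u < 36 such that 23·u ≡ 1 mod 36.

Run the extended Euclidean algorithm:
36 = 1×23 + 13
23 = 1×13 + 10
13 = 1×10 + 3
10 = 3×3 + 1
3 = 3×1 + 0
gcd(23, 36) = 1, so the inverse exists.
Bézout: 1 = −7×36 + 11×23.
So 23⁻¹ ≡ 11 (mod 36).

11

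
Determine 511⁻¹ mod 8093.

4973

Run the extended Euclidean algorithm:
8093 = 15*511 + 428
511 = 1*428 + 83
428 = 5*83 + 13
83 = 6*13 + 5
13 = 2*5 + 3
5 = 1*3 + 2
3 = 1*2 + 1
2 = 2*1 + 0
gcd(511, 8093) = 1, so the inverse exists.
Bézout: 1 = 197*8093 − 3120*511.
So 511⁻¹ ≡ −3120 ≡ 4973 (mod 8093).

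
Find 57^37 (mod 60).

57^1 ≡ 57 (mod 60)
57^2 ≡ 57^2 = 3249 ≡ 9 (mod 60)
57^4 ≡ 9^2 = 81 ≡ 21 (mod 60)
57^8 ≡ 21^2 = 441 ≡ 21 (mod 60)
57^16 ≡ 21^2 = 441 ≡ 21 (mod 60)
57^32 ≡ 21^2 = 441 ≡ 21 (mod 60)
57^37 = 57^32 · 57^4 · 57^1 ≡ 21 · 21 · 57 (mod 60).
Accumulate the product:
21 · 21 = 441 ≡ 21
21 · 57 = 1197 ≡ 57

57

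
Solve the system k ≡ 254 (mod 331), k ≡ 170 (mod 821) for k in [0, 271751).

31368

331⁻¹ mod 821: 331*253 ≡ 1 (mod 821), so 331⁻¹ ≡ 253.
k = 254 + 331*((170 − 254)*253 mod 821) = 254 + 331*94 = 31368.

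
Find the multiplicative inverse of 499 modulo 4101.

1693

Run the extended Euclidean algorithm:
4101 = 8·499 + 109
499 = 4·109 + 63
109 = 1·63 + 46
63 = 1·46 + 17
46 = 2·17 + 12
17 = 1·12 + 5
12 = 2·5 + 2
5 = 2·2 + 1
2 = 2·1 + 0
gcd(499, 4101) = 1, so the inverse exists.
Back-substitute for 1:
1 = 1·5 − 2·2
  = −2·12 + 5·5
  = 5·17 − 7·12
  = −7·46 + 19·17
  = 19·63 − 26·46
  = −26·109 + 45·63
  = 45·499 − 206·109
  = −206·4101 + 1693·499
So 499⁻¹ ≡ 1693 (mod 4101).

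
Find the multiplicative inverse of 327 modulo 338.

By the extended Euclidean algorithm:
338 = 1·327 + 11
327 = 29·11 + 8
11 = 1·8 + 3
8 = 2·3 + 2
3 = 1·2 + 1
2 = 2·1 + 0
gcd(327, 338) = 1, so the inverse exists.
Bézout: 1 = 119·338 − 123·327.
So 327⁻¹ ≡ −123 ≡ 215 (mod 338).

215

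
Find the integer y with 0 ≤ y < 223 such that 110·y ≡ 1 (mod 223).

148

223 = 2×110 + 3
110 = 36×3 + 2
3 = 1×2 + 1
2 = 2×1 + 0
gcd(110, 223) = 1, so the inverse exists.
Back-substitute for 1:
1 = 1×3 − 1×2
  = −1×110 + 37×3
  = 37×223 − 75×110
So 110⁻¹ ≡ −75 ≡ 148 (mod 223).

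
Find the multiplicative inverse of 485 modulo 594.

485

Run the extended Euclidean algorithm:
594 = 1·485 + 109
485 = 4·109 + 49
109 = 2·49 + 11
49 = 4·11 + 5
11 = 2·5 + 1
5 = 5·1 + 0
gcd(485, 594) = 1, so the inverse exists.
Bézout: 1 = 89·594 − 109·485.
So 485⁻¹ ≡ −109 ≡ 485 (mod 594).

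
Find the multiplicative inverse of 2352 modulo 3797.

By the extended Euclidean algorithm:
3797 = 1×2352 + 1445
2352 = 1×1445 + 907
1445 = 1×907 + 538
907 = 1×538 + 369
538 = 1×369 + 169
369 = 2×169 + 31
169 = 5×31 + 14
31 = 2×14 + 3
14 = 4×3 + 2
3 = 1×2 + 1
2 = 2×1 + 0
gcd(2352, 3797) = 1, so the inverse exists.
Bézout: 1 = −835×3797 + 1348×2352.
So 2352⁻¹ ≡ 1348 (mod 3797).

1348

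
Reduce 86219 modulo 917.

86219 = 94×917 + 21, so 86219 ≡ 21 (mod 917).

21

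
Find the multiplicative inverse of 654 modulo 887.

By the extended Euclidean algorithm:
887 = 1*654 + 233
654 = 2*233 + 188
233 = 1*188 + 45
188 = 4*45 + 8
45 = 5*8 + 5
8 = 1*5 + 3
5 = 1*3 + 2
3 = 1*2 + 1
2 = 2*1 + 0
gcd(654, 887) = 1, so the inverse exists.
Bézout: 1 = −247*887 + 335*654.
So 654⁻¹ ≡ 335 (mod 887).

335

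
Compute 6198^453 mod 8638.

7328

By square-and-multiply:
6198^1 ≡ 6198 (mod 8638)
6198^2 ≡ 6198^2 = 38415204 ≡ 2018 (mod 8638)
6198^4 ≡ 2018^2 = 4072324 ≡ 3826 (mod 8638)
6198^8 ≡ 3826^2 = 14638276 ≡ 5504 (mod 8638)
6198^16 ≡ 5504^2 = 30294016 ≡ 550 (mod 8638)
6198^32 ≡ 550^2 = 302500 ≡ 170 (mod 8638)
6198^64 ≡ 170^2 = 28900 ≡ 2986 (mod 8638)
6198^128 ≡ 2986^2 = 8916196 ≡ 1780 (mod 8638)
6198^256 ≡ 1780^2 = 3168400 ≡ 6892 (mod 8638)
6198^453 = 6198^256 * 6198^128 * 6198^64 * 6198^4 * 6198^1 ≡ 6892 * 1780 * 2986 * 3826 * 6198 (mod 8638).
Accumulate the product:
6892 * 1780 = 12267760 ≡ 1800
1800 * 2986 = 5374800 ≡ 1964
1964 * 3826 = 7514264 ≡ 7842
7842 * 6198 = 48604716 ≡ 7328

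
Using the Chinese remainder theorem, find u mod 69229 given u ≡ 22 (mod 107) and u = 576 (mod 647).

107⁻¹ mod 647: 107×387 ≡ 1 (mod 647), so 107⁻¹ ≡ 387.
u = 22 + 107×((576 − 22)×387 mod 647) = 22 + 107×241 = 25809.
Check: 25809 mod 107 = 22, 25809 mod 647 = 576. ✓

25809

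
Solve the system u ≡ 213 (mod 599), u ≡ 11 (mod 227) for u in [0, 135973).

5005

599⁻¹ mod 227: 599·191 ≡ 1 (mod 227), so 599⁻¹ ≡ 191.
u = 213 + 599·((11 − 213)·191 mod 227) = 213 + 599·8 = 5005.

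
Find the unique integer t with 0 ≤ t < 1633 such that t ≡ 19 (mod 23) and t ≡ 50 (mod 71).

1399

23⁻¹ mod 71: 23×34 ≡ 1 (mod 71), so 23⁻¹ ≡ 34.
t = 19 + 23×((50 − 19)×34 mod 71) = 19 + 23×60 = 1399.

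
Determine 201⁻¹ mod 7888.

7888 = 39*201 + 49
201 = 4*49 + 5
49 = 9*5 + 4
5 = 1*4 + 1
4 = 4*1 + 0
gcd(201, 7888) = 1, so the inverse exists.
Bézout: 1 = −41*7888 + 1609*201.
So 201⁻¹ ≡ 1609 (mod 7888).

1609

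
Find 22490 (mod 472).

22490 = 47·472 + 306, so 22490 ≡ 306 (mod 472).

306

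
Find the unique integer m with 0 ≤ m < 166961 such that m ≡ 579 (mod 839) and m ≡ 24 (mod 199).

839⁻¹ mod 199: 839*162 ≡ 1 (mod 199), so 839⁻¹ ≡ 162.
m = 579 + 839*((24 − 579)*162 mod 199) = 579 + 839*38 = 32461.
Check: 32461 mod 839 = 579, 32461 mod 199 = 24. ✓

32461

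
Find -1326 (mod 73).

-1326 = -19·73 + 61, so -1326 ≡ 61 (mod 73).

61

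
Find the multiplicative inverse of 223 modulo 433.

200

Apply the Euclidean algorithm and back-substitute:
433 = 1·223 + 210
223 = 1·210 + 13
210 = 16·13 + 2
13 = 6·2 + 1
2 = 2·1 + 0
gcd(223, 433) = 1, so the inverse exists.
Bézout: 1 = −103·433 + 200·223.
So 223⁻¹ ≡ 200 (mod 433).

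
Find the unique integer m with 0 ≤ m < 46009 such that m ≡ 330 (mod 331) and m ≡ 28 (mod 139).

331⁻¹ mod 139: 331*21 ≡ 1 (mod 139), so 331⁻¹ ≡ 21.
m = 330 + 331*((28 − 330)*21 mod 139) = 330 + 331*52 = 17542.
Check: 17542 mod 331 = 330, 17542 mod 139 = 28. ✓

17542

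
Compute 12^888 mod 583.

331

888 in binary is 1101111000, i.e. 888 = 512 + 256 + 64 + 32 + 16 + 8.
12^1 ≡ 12 (mod 583)
12^2 ≡ 12^2 = 144 (mod 583)
12^4 ≡ 144^2 = 20736 ≡ 331 (mod 583)
12^8 ≡ 331^2 = 109561 ≡ 540 (mod 583)
12^16 ≡ 540^2 = 291600 ≡ 100 (mod 583)
12^32 ≡ 100^2 = 10000 ≡ 89 (mod 583)
12^64 ≡ 89^2 = 7921 ≡ 342 (mod 583)
12^128 ≡ 342^2 = 116964 ≡ 364 (mod 583)
12^256 ≡ 364^2 = 132496 ≡ 155 (mod 583)
12^512 ≡ 155^2 = 24025 ≡ 122 (mod 583)
12^888 = 12^512 · 12^256 · 12^64 · 12^32 · 12^16 · 12^8 ≡ 122 · 155 · 342 · 89 · 100 · 540 (mod 583).
Accumulate the product:
122 · 155 = 18910 ≡ 254
254 · 342 = 86868 ≡ 1
1 · 89 = 89
89 · 100 = 8900 ≡ 155
155 · 540 = 83700 ≡ 331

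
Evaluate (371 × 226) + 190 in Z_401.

371 × 226 = 83846 ≡ 37 (mod 401)
37 + 190 = 227

227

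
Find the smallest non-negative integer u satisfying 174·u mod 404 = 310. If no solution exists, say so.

gcd(174, 404) = 2, and 2 | 310, so solutions exist.
Divide through by 2: 87·u ≡ 155 (mod 202).
87⁻¹ ≡ 137 (mod 202).
u ≡ 137·155 ≡ 25 (mod 202).
The smallest non-negative solution is u = 25.

25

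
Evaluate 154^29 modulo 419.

Using repeated squaring:
29 in binary is 11101, i.e. 29 = 16 + 8 + 4 + 1.
154^1 ≡ 154 (mod 419)
154^2 ≡ 154^2 = 23716 ≡ 252 (mod 419)
154^4 ≡ 252^2 = 63504 ≡ 235 (mod 419)
154^8 ≡ 235^2 = 55225 ≡ 336 (mod 419)
154^16 ≡ 336^2 = 112896 ≡ 185 (mod 419)
154^29 = 154^16 · 154^8 · 154^4 · 154^1 ≡ 185 · 336 · 235 · 154 (mod 419).
Accumulate the product:
185 · 336 = 62160 ≡ 148
148 · 235 = 34780 ≡ 3
3 · 154 = 462 ≡ 43

43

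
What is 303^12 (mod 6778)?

3801

Using repeated squaring:
12 in binary is 1100, i.e. 12 = 8 + 4.
303^1 ≡ 303 (mod 6778)
303^2 ≡ 303^2 = 91809 ≡ 3695 (mod 6778)
303^4 ≡ 3695^2 = 13653025 ≡ 2133 (mod 6778)
303^8 ≡ 2133^2 = 4549689 ≡ 1651 (mod 6778)
303^12 = 303^8 * 303^4 ≡ 1651 * 2133 (mod 6778).
1651 * 2133 = 3521583 ≡ 3801 (mod 6778).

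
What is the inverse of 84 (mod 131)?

39

Run the extended Euclidean algorithm:
131 = 1×84 + 47
84 = 1×47 + 37
47 = 1×37 + 10
37 = 3×10 + 7
10 = 1×7 + 3
7 = 2×3 + 1
3 = 3×1 + 0
gcd(84, 131) = 1, so the inverse exists.
Bézout: 1 = −25×131 + 39×84.
So 84⁻¹ ≡ 39 (mod 131).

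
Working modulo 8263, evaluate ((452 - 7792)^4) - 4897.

6611

452 - 7792 = -7340 ≡ 923 (mod 8263)
(923)^4 ≡ 3245 (mod 8263)
3245 - 4897 = -1652 ≡ 6611 (mod 8263)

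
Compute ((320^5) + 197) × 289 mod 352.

(320)^5 ≡ 320 (mod 352)
320 + 197 = 517 ≡ 165 (mod 352)
165 × 289 = 47685 ≡ 165 (mod 352)

165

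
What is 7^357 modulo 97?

34

Compute successive squares:
357 in binary is 101100101, i.e. 357 = 256 + 64 + 32 + 4 + 1.
7^1 ≡ 7 (mod 97)
7^2 ≡ 7^2 = 49 (mod 97)
7^4 ≡ 49^2 = 2401 ≡ 73 (mod 97)
7^8 ≡ 73^2 = 5329 ≡ 91 (mod 97)
7^16 ≡ 91^2 = 8281 ≡ 36 (mod 97)
7^32 ≡ 36^2 = 1296 ≡ 35 (mod 97)
7^64 ≡ 35^2 = 1225 ≡ 61 (mod 97)
7^128 ≡ 61^2 = 3721 ≡ 35 (mod 97)
7^256 ≡ 35^2 = 1225 ≡ 61 (mod 97)
7^357 = 7^256 · 7^64 · 7^32 · 7^4 · 7^1 ≡ 61 · 61 · 35 · 73 · 7 (mod 97).
Accumulate the product:
61 · 61 = 3721 ≡ 35
35 · 35 = 1225 ≡ 61
61 · 73 = 4453 ≡ 88
88 · 7 = 616 ≡ 34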